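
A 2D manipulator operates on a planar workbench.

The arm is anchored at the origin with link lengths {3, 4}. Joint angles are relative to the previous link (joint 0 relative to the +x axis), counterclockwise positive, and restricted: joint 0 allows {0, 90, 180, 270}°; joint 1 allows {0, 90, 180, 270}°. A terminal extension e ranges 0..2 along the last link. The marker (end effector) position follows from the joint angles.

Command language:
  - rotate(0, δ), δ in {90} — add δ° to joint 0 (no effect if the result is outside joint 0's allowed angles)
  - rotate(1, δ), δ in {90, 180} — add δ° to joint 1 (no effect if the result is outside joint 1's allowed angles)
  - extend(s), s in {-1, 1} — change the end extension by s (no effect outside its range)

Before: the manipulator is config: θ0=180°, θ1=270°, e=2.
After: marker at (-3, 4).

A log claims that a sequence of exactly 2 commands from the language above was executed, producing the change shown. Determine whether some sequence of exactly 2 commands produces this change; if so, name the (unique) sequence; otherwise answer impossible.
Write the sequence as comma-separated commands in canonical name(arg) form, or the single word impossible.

extend(-1), extend(-1)

from: config: θ0=180°, θ1=270°, e=2
t=1 extend(-1) ⇒ config: θ0=180°, θ1=270°, e=1
t=2 extend(-1) ⇒ config: θ0=180°, θ1=270°, e=0
all 25 alternatives checked — unique.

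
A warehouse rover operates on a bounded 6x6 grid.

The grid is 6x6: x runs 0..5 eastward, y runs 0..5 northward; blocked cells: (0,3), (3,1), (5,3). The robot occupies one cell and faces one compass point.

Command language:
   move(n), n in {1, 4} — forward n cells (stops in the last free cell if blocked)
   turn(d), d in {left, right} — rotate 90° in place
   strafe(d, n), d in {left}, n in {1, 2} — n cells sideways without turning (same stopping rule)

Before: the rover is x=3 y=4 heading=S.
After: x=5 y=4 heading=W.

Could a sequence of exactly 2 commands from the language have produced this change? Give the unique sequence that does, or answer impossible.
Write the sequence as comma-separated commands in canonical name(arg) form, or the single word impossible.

key: position moved to (5,4) AND the heading swung to W — translation plus rotation needed
initial: x=3 y=4 heading=S
step 1 (strafe(left, 2)): x=5 y=4 heading=S
step 2 (turn(right)): x=5 y=4 heading=W
no other 2-command option fits: unique.

strafe(left, 2), turn(right)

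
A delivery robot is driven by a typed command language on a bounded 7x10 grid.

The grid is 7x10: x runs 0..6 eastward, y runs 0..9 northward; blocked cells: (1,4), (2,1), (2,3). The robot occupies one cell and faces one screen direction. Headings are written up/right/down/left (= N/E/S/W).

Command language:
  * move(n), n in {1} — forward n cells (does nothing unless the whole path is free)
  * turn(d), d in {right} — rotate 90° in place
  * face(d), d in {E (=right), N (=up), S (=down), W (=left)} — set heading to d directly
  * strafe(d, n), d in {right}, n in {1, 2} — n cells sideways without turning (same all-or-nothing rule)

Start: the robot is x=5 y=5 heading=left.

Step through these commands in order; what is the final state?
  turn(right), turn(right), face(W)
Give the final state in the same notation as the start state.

t0: x=5 y=5 heading=left
step 1 (turn(right)): x=5 y=5 heading=up
step 2 (turn(right)): x=5 y=5 heading=right
step 3 (face(W)): x=5 y=5 heading=left

x=5 y=5 heading=left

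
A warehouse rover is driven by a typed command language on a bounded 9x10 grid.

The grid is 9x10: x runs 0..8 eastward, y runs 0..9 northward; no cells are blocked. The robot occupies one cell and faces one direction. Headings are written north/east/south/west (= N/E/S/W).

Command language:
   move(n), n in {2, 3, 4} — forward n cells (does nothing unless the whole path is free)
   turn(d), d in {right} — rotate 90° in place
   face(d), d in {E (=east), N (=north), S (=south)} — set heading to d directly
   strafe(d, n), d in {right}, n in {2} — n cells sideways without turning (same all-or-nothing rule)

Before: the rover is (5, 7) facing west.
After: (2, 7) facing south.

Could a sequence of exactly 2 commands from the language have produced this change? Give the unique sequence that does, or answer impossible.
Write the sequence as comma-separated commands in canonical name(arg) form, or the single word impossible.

move(3), face(S)

key: cell and facing (now S) both changed — the 2 commands mix motion and turning
initial: (5, 7) facing west
t=1 move(3) ⇒ (2, 7) facing west
t=2 face(S) ⇒ (2, 7) facing south
no rival 2-sequence matches.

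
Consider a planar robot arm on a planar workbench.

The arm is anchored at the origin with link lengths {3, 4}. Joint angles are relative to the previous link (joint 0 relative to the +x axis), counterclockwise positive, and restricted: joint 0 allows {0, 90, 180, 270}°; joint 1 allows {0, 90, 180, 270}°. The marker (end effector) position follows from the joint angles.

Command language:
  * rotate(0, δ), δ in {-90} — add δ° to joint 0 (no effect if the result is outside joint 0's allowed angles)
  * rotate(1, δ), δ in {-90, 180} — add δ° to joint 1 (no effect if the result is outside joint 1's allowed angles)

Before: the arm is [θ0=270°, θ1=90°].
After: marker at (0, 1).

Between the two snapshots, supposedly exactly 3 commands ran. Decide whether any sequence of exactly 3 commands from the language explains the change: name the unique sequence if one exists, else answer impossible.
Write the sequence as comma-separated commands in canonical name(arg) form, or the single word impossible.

rotate(1, -90), rotate(1, -90), rotate(1, -90)

t0: [θ0=270°, θ1=90°]
t=1 rotate(1, -90) ⇒ [θ0=270°, θ1=0°]
t=2 rotate(1, -90) ⇒ [θ0=270°, θ1=270°]
t=3 rotate(1, -90) ⇒ [θ0=270°, θ1=180°]
uniquely the one of 27 3-step routes that fits.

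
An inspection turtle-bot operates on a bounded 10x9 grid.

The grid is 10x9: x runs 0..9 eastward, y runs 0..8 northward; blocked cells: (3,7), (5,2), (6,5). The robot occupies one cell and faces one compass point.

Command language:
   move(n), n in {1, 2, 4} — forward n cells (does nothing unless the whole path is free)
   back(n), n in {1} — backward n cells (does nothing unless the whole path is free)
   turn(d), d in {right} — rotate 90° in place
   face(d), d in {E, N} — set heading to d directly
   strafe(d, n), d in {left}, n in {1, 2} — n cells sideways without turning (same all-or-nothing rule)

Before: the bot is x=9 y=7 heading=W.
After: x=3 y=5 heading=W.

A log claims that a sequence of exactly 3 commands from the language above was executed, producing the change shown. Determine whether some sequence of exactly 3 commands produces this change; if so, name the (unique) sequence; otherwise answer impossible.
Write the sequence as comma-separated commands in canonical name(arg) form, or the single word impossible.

move(4), strafe(left, 2), move(2)

key: heading stays W — no command in the sequence turns
from: x=9 y=7 heading=W
t=1 move(4) ⇒ x=5 y=7 heading=W
t=2 strafe(left, 2) ⇒ x=5 y=5 heading=W
t=3 move(2) ⇒ x=3 y=5 heading=W
no rival 3-sequence matches.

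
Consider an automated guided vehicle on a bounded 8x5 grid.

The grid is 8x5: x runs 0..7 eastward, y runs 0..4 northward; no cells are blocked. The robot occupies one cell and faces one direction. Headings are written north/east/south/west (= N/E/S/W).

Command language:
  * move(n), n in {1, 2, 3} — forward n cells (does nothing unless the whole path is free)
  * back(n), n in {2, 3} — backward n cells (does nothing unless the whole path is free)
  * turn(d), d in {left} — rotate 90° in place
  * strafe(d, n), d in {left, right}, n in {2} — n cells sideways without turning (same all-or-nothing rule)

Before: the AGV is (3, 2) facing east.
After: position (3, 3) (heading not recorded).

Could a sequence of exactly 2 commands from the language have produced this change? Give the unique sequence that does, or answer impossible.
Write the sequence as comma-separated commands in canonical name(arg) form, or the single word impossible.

key: running move(1) before turn(left) would end elsewhere — order is forced
from: (3, 2) facing east
step 1 (turn(left)): (3, 2) facing north
step 2 (move(1)): (3, 3) facing north
no rival 2-sequence matches.

turn(left), move(1)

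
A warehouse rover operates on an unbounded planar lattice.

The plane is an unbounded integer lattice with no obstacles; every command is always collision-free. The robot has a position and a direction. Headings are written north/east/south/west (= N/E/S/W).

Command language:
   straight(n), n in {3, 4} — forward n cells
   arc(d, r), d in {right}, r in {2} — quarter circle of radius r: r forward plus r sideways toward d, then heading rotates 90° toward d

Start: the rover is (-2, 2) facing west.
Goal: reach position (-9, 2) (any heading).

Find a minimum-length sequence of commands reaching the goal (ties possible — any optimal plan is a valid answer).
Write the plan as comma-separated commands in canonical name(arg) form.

from: (-2, 2) facing west
1. straight(4) → (-6, 2) facing west
2. straight(3) → (-9, 2) facing west
no 1-step plan works, so 2 is optimal.

straight(4), straight(3)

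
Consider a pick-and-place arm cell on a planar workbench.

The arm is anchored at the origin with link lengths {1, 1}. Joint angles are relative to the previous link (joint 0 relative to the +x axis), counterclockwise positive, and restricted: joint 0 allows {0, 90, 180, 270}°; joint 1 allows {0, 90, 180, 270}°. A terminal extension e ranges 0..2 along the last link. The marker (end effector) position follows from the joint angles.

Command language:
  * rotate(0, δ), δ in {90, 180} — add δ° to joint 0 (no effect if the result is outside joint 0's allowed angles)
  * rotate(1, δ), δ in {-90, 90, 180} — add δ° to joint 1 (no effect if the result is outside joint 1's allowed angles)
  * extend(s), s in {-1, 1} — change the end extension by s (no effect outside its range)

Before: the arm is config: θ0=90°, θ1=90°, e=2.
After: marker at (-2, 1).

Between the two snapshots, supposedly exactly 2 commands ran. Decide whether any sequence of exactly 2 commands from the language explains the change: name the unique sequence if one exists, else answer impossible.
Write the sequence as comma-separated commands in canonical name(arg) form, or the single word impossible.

extend(1), extend(-1)

key: order matters: swapping extend(1) and extend(-1) lands elsewhere
from: config: θ0=90°, θ1=90°, e=2
t=1 extend(1) ⇒ config: θ0=90°, θ1=90°, e=2
t=2 extend(-1) ⇒ config: θ0=90°, θ1=90°, e=1
all 49 alternatives checked — unique.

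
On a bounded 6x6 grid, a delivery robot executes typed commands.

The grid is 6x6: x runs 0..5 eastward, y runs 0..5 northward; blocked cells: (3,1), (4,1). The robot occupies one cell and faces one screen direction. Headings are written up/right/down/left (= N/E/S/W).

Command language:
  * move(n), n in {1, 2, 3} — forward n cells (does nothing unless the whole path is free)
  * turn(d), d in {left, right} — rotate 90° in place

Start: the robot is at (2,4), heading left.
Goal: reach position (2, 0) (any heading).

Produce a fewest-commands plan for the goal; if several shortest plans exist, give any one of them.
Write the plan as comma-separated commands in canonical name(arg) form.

turn(left), move(2), move(2)

initial: at (2,4), heading left
[1] after turn(left): at (2,4), heading down
[2] after move(2): at (2,2), heading down
[3] after move(2): at (2,0), heading down
minimal: 3 command(s), checked below 3.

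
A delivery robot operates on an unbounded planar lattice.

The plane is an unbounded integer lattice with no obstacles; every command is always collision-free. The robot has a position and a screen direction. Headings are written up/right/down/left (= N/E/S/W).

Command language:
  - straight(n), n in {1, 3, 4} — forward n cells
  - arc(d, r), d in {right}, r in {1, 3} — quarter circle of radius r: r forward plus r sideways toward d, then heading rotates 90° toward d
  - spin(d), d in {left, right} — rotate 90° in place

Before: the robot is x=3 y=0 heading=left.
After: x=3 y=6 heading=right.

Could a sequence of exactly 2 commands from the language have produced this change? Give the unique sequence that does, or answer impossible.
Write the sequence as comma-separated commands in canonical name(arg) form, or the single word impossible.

key: position moved to (3,6) AND the heading swung to E — translation plus rotation needed
t0: x=3 y=0 heading=left
[1] after arc(right, 3): x=0 y=3 heading=up
[2] after arc(right, 3): x=3 y=6 heading=right
no other 2-command option fits: unique.

arc(right, 3), arc(right, 3)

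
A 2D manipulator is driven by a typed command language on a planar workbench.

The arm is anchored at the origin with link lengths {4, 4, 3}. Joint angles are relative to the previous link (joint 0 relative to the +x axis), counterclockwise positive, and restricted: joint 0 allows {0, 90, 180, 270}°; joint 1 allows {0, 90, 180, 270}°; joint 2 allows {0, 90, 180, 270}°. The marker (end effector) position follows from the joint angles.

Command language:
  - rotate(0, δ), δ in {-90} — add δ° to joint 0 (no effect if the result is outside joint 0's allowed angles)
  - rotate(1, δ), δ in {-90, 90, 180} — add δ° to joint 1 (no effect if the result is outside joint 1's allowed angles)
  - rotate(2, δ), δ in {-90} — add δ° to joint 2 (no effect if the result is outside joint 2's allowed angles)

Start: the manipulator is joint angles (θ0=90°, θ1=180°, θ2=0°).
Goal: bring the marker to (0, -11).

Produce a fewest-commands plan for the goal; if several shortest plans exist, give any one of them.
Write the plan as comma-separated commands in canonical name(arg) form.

begin: joint angles (θ0=90°, θ1=180°, θ2=0°)
[1] after rotate(0, -90): joint angles (θ0=0°, θ1=180°, θ2=0°)
[2] after rotate(0, -90): joint angles (θ0=270°, θ1=180°, θ2=0°)
[3] after rotate(1, 180): joint angles (θ0=270°, θ1=0°, θ2=0°)
nothing shorter than 3 reaches the goal.

rotate(0, -90), rotate(0, -90), rotate(1, 180)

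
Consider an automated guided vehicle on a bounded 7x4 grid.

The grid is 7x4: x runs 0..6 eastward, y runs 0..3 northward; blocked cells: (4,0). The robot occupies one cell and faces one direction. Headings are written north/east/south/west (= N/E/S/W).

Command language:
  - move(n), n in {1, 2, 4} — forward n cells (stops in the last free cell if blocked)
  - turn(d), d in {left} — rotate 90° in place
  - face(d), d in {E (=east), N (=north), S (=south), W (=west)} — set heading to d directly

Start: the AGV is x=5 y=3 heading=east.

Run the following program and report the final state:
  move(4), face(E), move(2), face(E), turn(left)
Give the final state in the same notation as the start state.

t0: x=5 y=3 heading=east
t=1 move(4) ⇒ x=6 y=3 heading=east
t=2 face(E) ⇒ x=6 y=3 heading=east
t=3 move(2) ⇒ x=6 y=3 heading=east
t=4 face(E) ⇒ x=6 y=3 heading=east
t=5 turn(left) ⇒ x=6 y=3 heading=north

x=6 y=3 heading=north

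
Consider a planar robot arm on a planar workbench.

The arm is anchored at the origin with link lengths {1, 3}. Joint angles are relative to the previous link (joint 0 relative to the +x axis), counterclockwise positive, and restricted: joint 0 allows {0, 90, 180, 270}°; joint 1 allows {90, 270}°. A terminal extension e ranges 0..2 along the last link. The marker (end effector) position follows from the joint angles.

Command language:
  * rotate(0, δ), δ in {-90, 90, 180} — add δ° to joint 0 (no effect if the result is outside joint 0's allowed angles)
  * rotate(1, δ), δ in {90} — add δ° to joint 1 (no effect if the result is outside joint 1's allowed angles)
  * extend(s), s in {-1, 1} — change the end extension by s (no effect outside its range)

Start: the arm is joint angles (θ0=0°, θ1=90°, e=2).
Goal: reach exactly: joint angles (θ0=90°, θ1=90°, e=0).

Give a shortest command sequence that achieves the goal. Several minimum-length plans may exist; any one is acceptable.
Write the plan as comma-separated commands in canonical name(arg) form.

rotate(0, 90), extend(-1), extend(-1)

t0: joint angles (θ0=0°, θ1=90°, e=2)
step 1 (rotate(0, 90)): joint angles (θ0=90°, θ1=90°, e=2)
step 2 (extend(-1)): joint angles (θ0=90°, θ1=90°, e=1)
step 3 (extend(-1)): joint angles (θ0=90°, θ1=90°, e=0)
no 2-step plan works, so 3 is optimal.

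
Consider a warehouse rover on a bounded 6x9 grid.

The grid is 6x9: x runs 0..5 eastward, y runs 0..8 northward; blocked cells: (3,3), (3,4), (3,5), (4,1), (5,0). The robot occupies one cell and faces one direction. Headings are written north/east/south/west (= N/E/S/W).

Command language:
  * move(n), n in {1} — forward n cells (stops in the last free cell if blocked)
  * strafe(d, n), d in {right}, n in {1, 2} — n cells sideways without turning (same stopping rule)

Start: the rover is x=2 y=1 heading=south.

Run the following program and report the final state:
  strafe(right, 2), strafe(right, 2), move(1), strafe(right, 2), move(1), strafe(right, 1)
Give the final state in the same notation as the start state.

start: x=2 y=1 heading=south
t=1 strafe(right, 2) ⇒ x=0 y=1 heading=south
t=2 strafe(right, 2) ⇒ x=0 y=1 heading=south
t=3 move(1) ⇒ x=0 y=0 heading=south
t=4 strafe(right, 2) ⇒ x=0 y=0 heading=south
t=5 move(1) ⇒ x=0 y=0 heading=south
t=6 strafe(right, 1) ⇒ x=0 y=0 heading=south

x=0 y=0 heading=south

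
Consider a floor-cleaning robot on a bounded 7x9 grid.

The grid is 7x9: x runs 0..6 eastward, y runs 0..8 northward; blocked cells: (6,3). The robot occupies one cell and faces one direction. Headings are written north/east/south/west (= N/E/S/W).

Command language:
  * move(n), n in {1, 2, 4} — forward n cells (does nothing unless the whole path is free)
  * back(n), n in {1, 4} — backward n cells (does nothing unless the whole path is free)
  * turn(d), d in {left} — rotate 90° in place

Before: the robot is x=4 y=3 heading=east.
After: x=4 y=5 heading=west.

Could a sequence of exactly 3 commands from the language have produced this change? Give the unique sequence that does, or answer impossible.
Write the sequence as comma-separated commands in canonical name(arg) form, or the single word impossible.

key: position moved to (4,5) AND the heading swung to W — translation plus rotation needed
initial: x=4 y=3 heading=east
1. turn(left) → x=4 y=3 heading=north
2. move(2) → x=4 y=5 heading=north
3. turn(left) → x=4 y=5 heading=west
all 216 alternatives checked — unique.

turn(left), move(2), turn(left)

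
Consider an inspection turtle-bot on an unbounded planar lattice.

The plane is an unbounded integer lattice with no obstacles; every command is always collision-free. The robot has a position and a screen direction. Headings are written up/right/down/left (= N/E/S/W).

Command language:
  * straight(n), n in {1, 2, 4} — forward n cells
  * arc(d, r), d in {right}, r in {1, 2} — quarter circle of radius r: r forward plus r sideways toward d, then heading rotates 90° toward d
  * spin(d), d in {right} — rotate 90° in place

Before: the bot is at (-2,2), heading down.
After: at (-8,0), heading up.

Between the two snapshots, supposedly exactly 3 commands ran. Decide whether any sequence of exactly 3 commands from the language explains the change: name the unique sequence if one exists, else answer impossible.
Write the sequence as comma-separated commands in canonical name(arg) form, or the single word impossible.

key: running spin(right) before arc(right, 2) would end elsewhere — order is forced
begin: at (-2,2), heading down
t=1 arc(right, 2) ⇒ at (-4,0), heading left
t=2 straight(4) ⇒ at (-8,0), heading left
t=3 spin(right) ⇒ at (-8,0), heading up
uniquely the one of 216 3-step routes that fits.

arc(right, 2), straight(4), spin(right)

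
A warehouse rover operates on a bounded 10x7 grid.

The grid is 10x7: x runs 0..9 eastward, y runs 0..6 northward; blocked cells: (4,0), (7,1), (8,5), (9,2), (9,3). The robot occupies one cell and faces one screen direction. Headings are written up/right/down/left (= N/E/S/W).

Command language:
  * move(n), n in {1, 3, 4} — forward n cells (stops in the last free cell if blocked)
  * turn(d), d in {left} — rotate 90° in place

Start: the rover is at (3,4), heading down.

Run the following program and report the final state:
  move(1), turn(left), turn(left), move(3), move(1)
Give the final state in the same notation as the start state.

begin: at (3,4), heading down
t=1 move(1) ⇒ at (3,3), heading down
t=2 turn(left) ⇒ at (3,3), heading right
t=3 turn(left) ⇒ at (3,3), heading up
t=4 move(3) ⇒ at (3,6), heading up
t=5 move(1) ⇒ at (3,6), heading up

at (3,6), heading up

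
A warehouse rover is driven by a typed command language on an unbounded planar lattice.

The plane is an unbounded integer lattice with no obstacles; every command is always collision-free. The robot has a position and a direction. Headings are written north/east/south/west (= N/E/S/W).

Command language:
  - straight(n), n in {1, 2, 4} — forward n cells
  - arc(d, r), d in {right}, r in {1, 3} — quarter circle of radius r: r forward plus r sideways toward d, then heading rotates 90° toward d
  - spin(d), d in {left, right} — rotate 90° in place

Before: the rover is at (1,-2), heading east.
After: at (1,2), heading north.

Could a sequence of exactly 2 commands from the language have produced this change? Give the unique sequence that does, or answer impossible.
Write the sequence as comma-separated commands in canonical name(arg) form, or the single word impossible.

key: cell and facing (now N) both changed — the 2 commands mix motion and turning
t0: at (1,-2), heading east
1. spin(left) → at (1,-2), heading north
2. straight(4) → at (1,2), heading north
no other 2-command option fits: unique.

spin(left), straight(4)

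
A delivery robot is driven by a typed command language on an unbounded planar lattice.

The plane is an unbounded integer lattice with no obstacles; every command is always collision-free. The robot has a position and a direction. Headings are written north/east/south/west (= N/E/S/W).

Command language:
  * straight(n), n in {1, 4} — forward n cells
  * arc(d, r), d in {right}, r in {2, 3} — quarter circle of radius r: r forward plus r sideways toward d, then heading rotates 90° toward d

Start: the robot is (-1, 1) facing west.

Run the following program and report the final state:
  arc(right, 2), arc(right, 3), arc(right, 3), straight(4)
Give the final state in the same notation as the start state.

(3, -1) facing south

begin: (-1, 1) facing west
1. arc(right, 2) → (-3, 3) facing north
2. arc(right, 3) → (0, 6) facing east
3. arc(right, 3) → (3, 3) facing south
4. straight(4) → (3, -1) facing south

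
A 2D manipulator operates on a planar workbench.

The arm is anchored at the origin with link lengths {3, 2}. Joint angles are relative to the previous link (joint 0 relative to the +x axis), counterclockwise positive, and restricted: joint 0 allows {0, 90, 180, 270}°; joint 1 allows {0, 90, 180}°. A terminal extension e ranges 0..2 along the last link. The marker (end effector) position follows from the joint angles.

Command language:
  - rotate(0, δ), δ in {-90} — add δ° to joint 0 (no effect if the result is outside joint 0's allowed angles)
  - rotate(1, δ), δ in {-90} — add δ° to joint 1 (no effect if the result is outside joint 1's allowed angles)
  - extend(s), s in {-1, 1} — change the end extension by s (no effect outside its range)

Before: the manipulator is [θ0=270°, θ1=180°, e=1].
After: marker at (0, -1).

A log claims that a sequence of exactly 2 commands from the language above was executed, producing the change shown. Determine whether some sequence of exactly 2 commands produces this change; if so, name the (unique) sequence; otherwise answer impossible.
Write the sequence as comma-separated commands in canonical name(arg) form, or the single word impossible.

t0: [θ0=270°, θ1=180°, e=1]
1. extend(-1) → [θ0=270°, θ1=180°, e=0]
2. extend(-1) → [θ0=270°, θ1=180°, e=0]
all 16 alternatives checked — unique.

extend(-1), extend(-1)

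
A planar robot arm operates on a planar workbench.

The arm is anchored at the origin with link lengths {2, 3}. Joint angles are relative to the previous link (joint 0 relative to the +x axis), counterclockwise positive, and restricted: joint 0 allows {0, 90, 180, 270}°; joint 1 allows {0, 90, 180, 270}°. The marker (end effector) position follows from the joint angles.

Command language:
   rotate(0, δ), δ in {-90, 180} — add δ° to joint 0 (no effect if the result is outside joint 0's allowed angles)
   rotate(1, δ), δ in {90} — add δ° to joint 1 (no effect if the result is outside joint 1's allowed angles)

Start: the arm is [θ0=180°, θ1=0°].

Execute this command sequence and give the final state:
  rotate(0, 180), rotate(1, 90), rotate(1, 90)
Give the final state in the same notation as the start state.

t0: [θ0=180°, θ1=0°]
1. rotate(0, 180) → [θ0=0°, θ1=0°]
2. rotate(1, 90) → [θ0=0°, θ1=90°]
3. rotate(1, 90) → [θ0=0°, θ1=180°]

[θ0=0°, θ1=180°]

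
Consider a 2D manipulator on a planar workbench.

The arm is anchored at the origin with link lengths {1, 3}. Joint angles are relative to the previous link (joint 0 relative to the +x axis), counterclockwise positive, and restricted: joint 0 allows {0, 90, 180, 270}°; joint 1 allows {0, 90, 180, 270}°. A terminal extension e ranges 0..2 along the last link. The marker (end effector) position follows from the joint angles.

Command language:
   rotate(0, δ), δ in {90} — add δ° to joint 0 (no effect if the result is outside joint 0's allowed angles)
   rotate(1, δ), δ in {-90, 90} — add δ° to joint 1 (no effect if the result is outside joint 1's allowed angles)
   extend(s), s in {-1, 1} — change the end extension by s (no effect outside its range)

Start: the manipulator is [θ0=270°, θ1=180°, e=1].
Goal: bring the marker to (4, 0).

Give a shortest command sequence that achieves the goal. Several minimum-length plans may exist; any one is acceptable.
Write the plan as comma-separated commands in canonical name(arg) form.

extend(-1), rotate(1, -90), rotate(1, -90), rotate(0, 90)

t0: [θ0=270°, θ1=180°, e=1]
t=1 extend(-1) ⇒ [θ0=270°, θ1=180°, e=0]
t=2 rotate(1, -90) ⇒ [θ0=270°, θ1=90°, e=0]
t=3 rotate(1, -90) ⇒ [θ0=270°, θ1=0°, e=0]
t=4 rotate(0, 90) ⇒ [θ0=0°, θ1=0°, e=0]
nothing shorter than 4 reaches the goal.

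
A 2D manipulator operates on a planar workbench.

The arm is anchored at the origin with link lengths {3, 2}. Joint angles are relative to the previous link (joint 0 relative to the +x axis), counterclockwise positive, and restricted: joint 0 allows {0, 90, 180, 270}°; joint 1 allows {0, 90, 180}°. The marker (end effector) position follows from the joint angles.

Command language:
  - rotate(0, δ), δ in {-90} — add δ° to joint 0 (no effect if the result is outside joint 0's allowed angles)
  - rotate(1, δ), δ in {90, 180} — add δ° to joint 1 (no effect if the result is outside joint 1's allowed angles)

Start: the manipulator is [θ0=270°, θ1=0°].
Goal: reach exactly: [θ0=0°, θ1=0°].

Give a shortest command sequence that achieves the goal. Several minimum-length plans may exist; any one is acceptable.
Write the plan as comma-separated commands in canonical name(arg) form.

rotate(0, -90), rotate(0, -90), rotate(0, -90)

t0: [θ0=270°, θ1=0°]
step 1 (rotate(0, -90)): [θ0=180°, θ1=0°]
step 2 (rotate(0, -90)): [θ0=90°, θ1=0°]
step 3 (rotate(0, -90)): [θ0=0°, θ1=0°]
nothing shorter than 3 reaches the goal.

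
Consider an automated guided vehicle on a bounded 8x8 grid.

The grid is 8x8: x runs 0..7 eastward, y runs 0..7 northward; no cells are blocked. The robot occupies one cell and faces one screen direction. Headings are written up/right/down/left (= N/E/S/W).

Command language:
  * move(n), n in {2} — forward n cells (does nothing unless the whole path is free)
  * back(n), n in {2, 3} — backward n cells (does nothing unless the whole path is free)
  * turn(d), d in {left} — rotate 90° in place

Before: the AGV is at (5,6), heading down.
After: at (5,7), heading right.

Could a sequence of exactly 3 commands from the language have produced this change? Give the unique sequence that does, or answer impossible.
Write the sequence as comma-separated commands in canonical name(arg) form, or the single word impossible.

move(2), back(3), turn(left)

key: cell and facing (now E) both changed — the 3 commands mix motion and turning
start: at (5,6), heading down
[1] after move(2): at (5,4), heading down
[2] after back(3): at (5,7), heading down
[3] after turn(left): at (5,7), heading right
uniquely the one of 64 3-step routes that fits.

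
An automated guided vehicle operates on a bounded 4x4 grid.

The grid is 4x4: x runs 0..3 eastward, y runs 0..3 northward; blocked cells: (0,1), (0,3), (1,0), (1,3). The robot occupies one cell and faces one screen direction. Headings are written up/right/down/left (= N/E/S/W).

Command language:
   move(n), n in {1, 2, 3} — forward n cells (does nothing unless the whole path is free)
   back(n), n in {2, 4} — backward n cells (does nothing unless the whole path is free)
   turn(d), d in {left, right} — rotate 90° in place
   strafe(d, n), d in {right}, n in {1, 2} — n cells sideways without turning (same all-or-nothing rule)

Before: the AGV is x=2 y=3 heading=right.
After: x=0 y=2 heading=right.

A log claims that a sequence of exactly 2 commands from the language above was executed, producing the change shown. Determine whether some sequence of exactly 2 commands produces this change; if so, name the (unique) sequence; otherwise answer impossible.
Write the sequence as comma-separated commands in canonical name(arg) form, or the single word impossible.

strafe(right, 1), back(2)

key: running back(2) before strafe(right, 1) would end elsewhere — order is forced
t0: x=2 y=3 heading=right
[1] after strafe(right, 1): x=2 y=2 heading=right
[2] after back(2): x=0 y=2 heading=right
all 81 alternatives checked — unique.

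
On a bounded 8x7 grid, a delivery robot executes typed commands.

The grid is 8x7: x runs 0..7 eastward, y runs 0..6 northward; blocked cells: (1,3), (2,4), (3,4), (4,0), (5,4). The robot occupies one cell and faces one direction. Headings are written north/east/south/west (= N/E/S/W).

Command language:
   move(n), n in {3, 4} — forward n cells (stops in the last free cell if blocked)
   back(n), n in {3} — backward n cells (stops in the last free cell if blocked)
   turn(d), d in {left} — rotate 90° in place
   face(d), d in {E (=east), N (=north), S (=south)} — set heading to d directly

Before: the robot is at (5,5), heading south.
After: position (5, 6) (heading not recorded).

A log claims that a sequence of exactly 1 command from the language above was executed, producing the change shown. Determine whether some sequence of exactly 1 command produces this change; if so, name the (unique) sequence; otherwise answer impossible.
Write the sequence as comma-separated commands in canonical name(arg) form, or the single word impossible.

key: back(3) runs into the grid edge before its full distance
begin: at (5,5), heading south
1. back(3) → at (5,6), heading south
uniquely the one of 7 1-step routes that fits.

back(3)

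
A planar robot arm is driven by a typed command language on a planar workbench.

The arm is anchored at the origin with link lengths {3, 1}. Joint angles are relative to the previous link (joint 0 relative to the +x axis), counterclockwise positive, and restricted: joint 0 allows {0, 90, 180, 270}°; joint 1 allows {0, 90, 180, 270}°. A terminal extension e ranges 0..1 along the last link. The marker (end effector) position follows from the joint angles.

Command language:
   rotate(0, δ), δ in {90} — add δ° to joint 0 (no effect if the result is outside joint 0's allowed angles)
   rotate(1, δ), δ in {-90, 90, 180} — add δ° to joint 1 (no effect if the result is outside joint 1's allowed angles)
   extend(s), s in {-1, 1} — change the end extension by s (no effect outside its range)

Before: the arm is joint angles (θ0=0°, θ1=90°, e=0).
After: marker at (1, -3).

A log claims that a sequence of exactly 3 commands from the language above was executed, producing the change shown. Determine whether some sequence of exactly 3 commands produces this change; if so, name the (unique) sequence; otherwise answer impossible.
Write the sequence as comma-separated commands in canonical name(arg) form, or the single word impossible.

start: joint angles (θ0=0°, θ1=90°, e=0)
1. rotate(0, 90) → joint angles (θ0=90°, θ1=90°, e=0)
2. rotate(0, 90) → joint angles (θ0=180°, θ1=90°, e=0)
3. rotate(0, 90) → joint angles (θ0=270°, θ1=90°, e=0)
uniquely the one of 216 3-step routes that fits.

rotate(0, 90), rotate(0, 90), rotate(0, 90)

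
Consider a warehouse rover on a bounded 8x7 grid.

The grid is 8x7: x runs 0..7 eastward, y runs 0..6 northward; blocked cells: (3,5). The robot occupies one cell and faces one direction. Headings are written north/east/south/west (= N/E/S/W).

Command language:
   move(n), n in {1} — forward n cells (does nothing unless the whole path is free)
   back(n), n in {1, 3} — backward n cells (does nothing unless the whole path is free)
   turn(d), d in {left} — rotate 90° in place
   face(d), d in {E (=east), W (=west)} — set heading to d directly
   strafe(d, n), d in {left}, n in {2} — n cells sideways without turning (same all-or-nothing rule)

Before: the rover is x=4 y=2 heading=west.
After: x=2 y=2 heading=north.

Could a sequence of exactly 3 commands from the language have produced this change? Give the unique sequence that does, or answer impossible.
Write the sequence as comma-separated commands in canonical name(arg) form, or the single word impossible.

face(E), turn(left), strafe(left, 2)

key: position moved to (2,2) AND the heading swung to N — translation plus rotation needed
from: x=4 y=2 heading=west
1. face(E) → x=4 y=2 heading=east
2. turn(left) → x=4 y=2 heading=north
3. strafe(left, 2) → x=2 y=2 heading=north
no rival 3-sequence matches.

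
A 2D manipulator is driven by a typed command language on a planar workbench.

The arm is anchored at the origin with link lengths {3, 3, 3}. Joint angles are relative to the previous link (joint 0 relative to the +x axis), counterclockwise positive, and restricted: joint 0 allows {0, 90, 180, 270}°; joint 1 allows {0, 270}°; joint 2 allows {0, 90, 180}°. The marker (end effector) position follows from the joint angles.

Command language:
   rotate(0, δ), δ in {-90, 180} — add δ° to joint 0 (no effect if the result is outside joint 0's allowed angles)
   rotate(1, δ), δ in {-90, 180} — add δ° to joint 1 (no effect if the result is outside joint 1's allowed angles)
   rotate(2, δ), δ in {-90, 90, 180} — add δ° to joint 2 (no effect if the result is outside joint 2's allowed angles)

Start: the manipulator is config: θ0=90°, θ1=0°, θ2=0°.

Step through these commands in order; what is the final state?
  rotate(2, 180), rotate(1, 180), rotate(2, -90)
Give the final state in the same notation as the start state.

from: config: θ0=90°, θ1=0°, θ2=0°
1. rotate(2, 180) → config: θ0=90°, θ1=0°, θ2=180°
2. rotate(1, 180) → config: θ0=90°, θ1=0°, θ2=180°
3. rotate(2, -90) → config: θ0=90°, θ1=0°, θ2=90°

config: θ0=90°, θ1=0°, θ2=90°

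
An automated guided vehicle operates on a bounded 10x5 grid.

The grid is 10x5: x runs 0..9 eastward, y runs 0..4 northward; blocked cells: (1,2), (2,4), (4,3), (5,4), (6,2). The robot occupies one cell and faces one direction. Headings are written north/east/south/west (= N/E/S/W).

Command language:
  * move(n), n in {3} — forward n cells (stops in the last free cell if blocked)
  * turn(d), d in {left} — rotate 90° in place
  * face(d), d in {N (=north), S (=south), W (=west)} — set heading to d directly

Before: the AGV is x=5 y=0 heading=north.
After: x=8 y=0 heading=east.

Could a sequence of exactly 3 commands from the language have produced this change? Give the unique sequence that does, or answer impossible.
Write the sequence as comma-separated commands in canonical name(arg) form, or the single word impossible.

key: cell and facing (now E) both changed — the 3 commands mix motion and turning
initial: x=5 y=0 heading=north
step 1 (face(S)): x=5 y=0 heading=south
step 2 (turn(left)): x=5 y=0 heading=east
step 3 (move(3)): x=8 y=0 heading=east
no rival 3-sequence matches.

face(S), turn(left), move(3)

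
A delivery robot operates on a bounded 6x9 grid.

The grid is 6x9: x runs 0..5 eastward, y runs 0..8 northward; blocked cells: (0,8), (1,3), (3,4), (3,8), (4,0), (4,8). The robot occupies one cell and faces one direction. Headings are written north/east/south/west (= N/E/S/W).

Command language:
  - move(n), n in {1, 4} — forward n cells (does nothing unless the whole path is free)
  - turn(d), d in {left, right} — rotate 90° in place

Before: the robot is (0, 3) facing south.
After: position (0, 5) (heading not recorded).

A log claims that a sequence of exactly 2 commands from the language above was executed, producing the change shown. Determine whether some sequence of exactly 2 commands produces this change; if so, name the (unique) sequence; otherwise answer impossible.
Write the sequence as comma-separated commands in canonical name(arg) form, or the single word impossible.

impossible

checked all 2-command options: none fits.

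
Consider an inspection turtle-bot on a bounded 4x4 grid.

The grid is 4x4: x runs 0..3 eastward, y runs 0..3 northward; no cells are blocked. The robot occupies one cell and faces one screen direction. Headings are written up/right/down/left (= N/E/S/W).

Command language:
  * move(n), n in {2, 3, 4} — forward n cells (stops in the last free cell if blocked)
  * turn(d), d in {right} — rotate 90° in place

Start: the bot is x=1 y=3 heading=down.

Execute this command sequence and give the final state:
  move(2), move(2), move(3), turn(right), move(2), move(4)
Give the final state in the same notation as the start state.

t0: x=1 y=3 heading=down
step 1 (move(2)): x=1 y=1 heading=down
step 2 (move(2)): x=1 y=0 heading=down
step 3 (move(3)): x=1 y=0 heading=down
step 4 (turn(right)): x=1 y=0 heading=left
step 5 (move(2)): x=0 y=0 heading=left
step 6 (move(4)): x=0 y=0 heading=left

x=0 y=0 heading=left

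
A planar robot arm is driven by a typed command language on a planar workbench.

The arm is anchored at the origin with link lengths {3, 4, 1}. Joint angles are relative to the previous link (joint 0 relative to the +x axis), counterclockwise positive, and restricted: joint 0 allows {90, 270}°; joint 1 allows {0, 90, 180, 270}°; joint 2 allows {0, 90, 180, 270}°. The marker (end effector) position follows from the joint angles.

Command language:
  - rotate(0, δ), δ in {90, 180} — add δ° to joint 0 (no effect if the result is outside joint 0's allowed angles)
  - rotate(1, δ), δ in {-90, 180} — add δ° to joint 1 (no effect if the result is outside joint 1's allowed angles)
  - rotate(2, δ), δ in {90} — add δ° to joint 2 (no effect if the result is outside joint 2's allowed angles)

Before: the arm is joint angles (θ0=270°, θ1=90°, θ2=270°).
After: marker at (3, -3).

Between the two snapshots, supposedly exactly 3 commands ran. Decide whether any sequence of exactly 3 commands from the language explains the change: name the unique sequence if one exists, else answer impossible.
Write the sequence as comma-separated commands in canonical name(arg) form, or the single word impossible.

t0: joint angles (θ0=270°, θ1=90°, θ2=270°)
1. rotate(2, 90) → joint angles (θ0=270°, θ1=90°, θ2=0°)
2. rotate(2, 90) → joint angles (θ0=270°, θ1=90°, θ2=90°)
3. rotate(2, 90) → joint angles (θ0=270°, θ1=90°, θ2=180°)
no other 3-command option fits: unique.

rotate(2, 90), rotate(2, 90), rotate(2, 90)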